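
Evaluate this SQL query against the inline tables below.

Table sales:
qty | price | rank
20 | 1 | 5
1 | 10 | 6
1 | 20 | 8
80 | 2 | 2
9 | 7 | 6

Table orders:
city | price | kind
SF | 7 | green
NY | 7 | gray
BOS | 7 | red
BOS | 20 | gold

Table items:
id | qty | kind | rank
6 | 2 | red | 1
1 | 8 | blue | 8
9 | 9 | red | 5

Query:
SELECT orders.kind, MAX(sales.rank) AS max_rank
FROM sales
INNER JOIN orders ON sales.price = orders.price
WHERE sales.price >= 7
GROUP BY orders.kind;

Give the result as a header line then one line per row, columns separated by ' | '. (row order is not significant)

== RESULT ==
orders.kind | max_rank
gold | 8
green | 6
gray | 6
red | 6

Derivation:
After JOIN orders (4 rows):
sales.qty | sales.price | sales.rank | orders.city | orders.price | orders.kind
1 | 20 | 8 | BOS | 20 | gold
9 | 7 | 6 | SF | 7 | green
9 | 7 | 6 | NY | 7 | gray
9 | 7 | 6 | BOS | 7 | red
After WHERE (4 rows):
sales.qty | sales.price | sales.rank | orders.city | orders.price | orders.kind
1 | 20 | 8 | BOS | 20 | gold
9 | 7 | 6 | SF | 7 | green
9 | 7 | 6 | NY | 7 | gray
9 | 7 | 6 | BOS | 7 | red
After GROUP BY (4 rows):
orders.kind | max_rank
gold | 8
green | 6
gray | 6
red | 6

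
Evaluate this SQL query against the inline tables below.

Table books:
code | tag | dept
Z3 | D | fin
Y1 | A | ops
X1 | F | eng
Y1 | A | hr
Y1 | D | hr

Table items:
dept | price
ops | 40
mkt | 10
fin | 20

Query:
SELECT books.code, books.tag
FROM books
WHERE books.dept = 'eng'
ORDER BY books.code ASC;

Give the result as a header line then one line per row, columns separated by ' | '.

After WHERE (1 rows):
books.code | books.tag | books.dept
X1 | F | eng
After SELECT (1 rows):
books.code | books.tag
X1 | F
After ORDER BY (1 rows):
books.code | books.tag
X1 | F

== RESULT ==
books.code | books.tag
X1 | F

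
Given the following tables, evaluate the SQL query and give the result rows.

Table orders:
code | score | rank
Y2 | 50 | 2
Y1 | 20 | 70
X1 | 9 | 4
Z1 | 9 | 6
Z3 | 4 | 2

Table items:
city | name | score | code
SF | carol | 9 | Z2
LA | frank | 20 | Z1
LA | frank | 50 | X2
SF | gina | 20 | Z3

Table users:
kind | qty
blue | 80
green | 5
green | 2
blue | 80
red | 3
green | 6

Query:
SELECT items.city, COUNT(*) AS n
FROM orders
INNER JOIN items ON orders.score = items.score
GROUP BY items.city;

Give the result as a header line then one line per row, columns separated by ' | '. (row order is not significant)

After JOIN items (5 rows):
orders.code | orders.score | orders.rank | items.city | items.name | items.score | items.code
Y2 | 50 | 2 | LA | frank | 50 | X2
Y1 | 20 | 70 | LA | frank | 20 | Z1
Y1 | 20 | 70 | SF | gina | 20 | Z3
X1 | 9 | 4 | SF | carol | 9 | Z2
Z1 | 9 | 6 | SF | carol | 9 | Z2
After GROUP BY (2 rows):
items.city | n
LA | 2
SF | 3

== RESULT ==
items.city | n
LA | 2
SF | 3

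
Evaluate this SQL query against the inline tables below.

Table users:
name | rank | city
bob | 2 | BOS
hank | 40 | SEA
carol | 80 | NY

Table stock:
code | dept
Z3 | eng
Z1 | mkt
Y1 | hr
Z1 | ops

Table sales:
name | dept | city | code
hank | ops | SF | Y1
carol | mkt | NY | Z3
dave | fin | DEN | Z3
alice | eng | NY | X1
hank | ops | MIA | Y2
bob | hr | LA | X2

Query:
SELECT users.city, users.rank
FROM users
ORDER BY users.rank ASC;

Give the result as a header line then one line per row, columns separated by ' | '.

After SELECT (3 rows):
users.city | users.rank
BOS | 2
SEA | 40
NY | 80
After ORDER BY (3 rows):
users.city | users.rank
BOS | 2
SEA | 40
NY | 80

== RESULT ==
users.city | users.rank
BOS | 2
SEA | 40
NY | 80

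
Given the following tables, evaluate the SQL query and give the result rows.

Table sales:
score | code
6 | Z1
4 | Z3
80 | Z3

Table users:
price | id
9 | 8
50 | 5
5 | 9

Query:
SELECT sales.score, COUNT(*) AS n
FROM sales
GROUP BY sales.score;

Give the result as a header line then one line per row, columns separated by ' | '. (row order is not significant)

== RESULT ==
sales.score | n
6 | 1
4 | 1
80 | 1

Derivation:
After GROUP BY (3 rows):
sales.score | n
6 | 1
4 | 1
80 | 1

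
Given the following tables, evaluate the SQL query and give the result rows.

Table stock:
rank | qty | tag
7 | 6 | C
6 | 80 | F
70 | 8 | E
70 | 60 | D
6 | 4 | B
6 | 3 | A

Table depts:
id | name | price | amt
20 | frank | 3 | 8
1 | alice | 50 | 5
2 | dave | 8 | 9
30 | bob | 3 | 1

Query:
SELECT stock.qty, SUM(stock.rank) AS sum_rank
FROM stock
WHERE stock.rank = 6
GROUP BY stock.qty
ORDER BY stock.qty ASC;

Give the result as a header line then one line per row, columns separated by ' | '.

== RESULT ==
stock.qty | sum_rank
3 | 6
4 | 6
80 | 6

Derivation:
After WHERE (3 rows):
stock.rank | stock.qty | stock.tag
6 | 80 | F
6 | 4 | B
6 | 3 | A
After GROUP BY (3 rows):
stock.qty | sum_rank
80 | 6
4 | 6
3 | 6
After ORDER BY (3 rows):
stock.qty | sum_rank
3 | 6
4 | 6
80 | 6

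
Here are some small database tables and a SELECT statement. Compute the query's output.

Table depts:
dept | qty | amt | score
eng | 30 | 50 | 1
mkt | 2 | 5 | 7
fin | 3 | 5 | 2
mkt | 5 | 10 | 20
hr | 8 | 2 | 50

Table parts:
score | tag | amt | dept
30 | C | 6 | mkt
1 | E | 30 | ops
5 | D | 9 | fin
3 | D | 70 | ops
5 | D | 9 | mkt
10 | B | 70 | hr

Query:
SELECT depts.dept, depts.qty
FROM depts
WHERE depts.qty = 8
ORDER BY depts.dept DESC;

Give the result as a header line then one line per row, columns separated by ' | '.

After WHERE (1 rows):
depts.dept | depts.qty | depts.amt | depts.score
hr | 8 | 2 | 50
After SELECT (1 rows):
depts.dept | depts.qty
hr | 8
After ORDER BY (1 rows):
depts.dept | depts.qty
hr | 8

== RESULT ==
depts.dept | depts.qty
hr | 8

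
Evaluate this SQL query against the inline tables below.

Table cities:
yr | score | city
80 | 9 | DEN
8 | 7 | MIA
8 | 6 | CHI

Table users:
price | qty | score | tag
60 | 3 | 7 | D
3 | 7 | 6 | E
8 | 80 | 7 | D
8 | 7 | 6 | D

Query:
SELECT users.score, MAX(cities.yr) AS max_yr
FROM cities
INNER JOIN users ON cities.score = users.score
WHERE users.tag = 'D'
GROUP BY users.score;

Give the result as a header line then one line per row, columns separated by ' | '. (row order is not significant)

After JOIN users (4 rows):
cities.yr | cities.score | cities.city | users.price | users.qty | users.score | users.tag
8 | 7 | MIA | 60 | 3 | 7 | D
8 | 7 | MIA | 8 | 80 | 7 | D
8 | 6 | CHI | 3 | 7 | 6 | E
8 | 6 | CHI | 8 | 7 | 6 | D
After WHERE (3 rows):
cities.yr | cities.score | cities.city | users.price | users.qty | users.score | users.tag
8 | 7 | MIA | 60 | 3 | 7 | D
8 | 7 | MIA | 8 | 80 | 7 | D
8 | 6 | CHI | 8 | 7 | 6 | D
After GROUP BY (2 rows):
users.score | max_yr
7 | 8
6 | 8

== RESULT ==
users.score | max_yr
7 | 8
6 | 8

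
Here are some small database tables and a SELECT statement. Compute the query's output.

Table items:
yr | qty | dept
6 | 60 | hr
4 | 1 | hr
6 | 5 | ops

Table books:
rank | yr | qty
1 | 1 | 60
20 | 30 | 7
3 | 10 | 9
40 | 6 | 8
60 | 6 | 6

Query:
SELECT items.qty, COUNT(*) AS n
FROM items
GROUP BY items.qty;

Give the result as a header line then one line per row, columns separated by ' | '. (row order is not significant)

After GROUP BY (3 rows):
items.qty | n
60 | 1
1 | 1
5 | 1

== RESULT ==
items.qty | n
60 | 1
1 | 1
5 | 1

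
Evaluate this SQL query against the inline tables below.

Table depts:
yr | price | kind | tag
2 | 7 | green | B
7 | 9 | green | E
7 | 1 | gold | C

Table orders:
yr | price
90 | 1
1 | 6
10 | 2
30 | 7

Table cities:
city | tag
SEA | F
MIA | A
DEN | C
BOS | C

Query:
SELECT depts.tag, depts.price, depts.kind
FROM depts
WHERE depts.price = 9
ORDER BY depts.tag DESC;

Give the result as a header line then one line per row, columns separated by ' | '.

After WHERE (1 rows):
depts.yr | depts.price | depts.kind | depts.tag
7 | 9 | green | E
After SELECT (1 rows):
depts.tag | depts.price | depts.kind
E | 9 | green
After ORDER BY (1 rows):
depts.tag | depts.price | depts.kind
E | 9 | green

== RESULT ==
depts.tag | depts.price | depts.kind
E | 9 | green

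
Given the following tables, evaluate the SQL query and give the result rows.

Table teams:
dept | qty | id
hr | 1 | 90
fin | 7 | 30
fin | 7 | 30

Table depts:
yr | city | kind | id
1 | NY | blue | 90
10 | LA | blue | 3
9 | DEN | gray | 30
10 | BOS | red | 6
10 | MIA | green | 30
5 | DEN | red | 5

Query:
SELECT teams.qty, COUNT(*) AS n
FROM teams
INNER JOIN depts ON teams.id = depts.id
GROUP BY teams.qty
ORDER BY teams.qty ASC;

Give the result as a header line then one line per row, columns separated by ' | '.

After JOIN depts (5 rows):
teams.dept | teams.qty | teams.id | depts.yr | depts.city | depts.kind | depts.id
hr | 1 | 90 | 1 | NY | blue | 90
fin | 7 | 30 | 9 | DEN | gray | 30
fin | 7 | 30 | 10 | MIA | green | 30
fin | 7 | 30 | 9 | DEN | gray | 30
fin | 7 | 30 | 10 | MIA | green | 30
After GROUP BY (2 rows):
teams.qty | n
1 | 1
7 | 4
After ORDER BY (2 rows):
teams.qty | n
1 | 1
7 | 4

== RESULT ==
teams.qty | n
1 | 1
7 | 4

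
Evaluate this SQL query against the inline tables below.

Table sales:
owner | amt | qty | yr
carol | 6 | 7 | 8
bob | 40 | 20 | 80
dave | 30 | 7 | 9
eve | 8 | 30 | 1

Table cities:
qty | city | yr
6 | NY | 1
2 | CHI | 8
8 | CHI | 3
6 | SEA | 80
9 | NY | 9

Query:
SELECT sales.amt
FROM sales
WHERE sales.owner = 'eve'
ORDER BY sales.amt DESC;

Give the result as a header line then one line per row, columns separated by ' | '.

== RESULT ==
sales.amt
8

Derivation:
After WHERE (1 rows):
sales.owner | sales.amt | sales.qty | sales.yr
eve | 8 | 30 | 1
After SELECT (1 rows):
sales.amt
8
After ORDER BY (1 rows):
sales.amt
8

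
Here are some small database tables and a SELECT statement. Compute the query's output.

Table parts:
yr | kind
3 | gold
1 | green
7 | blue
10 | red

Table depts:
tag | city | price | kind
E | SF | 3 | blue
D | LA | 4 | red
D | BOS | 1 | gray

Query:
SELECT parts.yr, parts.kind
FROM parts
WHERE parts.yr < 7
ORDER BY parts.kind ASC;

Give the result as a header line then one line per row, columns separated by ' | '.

== RESULT ==
parts.yr | parts.kind
3 | gold
1 | green

Derivation:
After WHERE (2 rows):
parts.yr | parts.kind
3 | gold
1 | green
After SELECT (2 rows):
parts.yr | parts.kind
3 | gold
1 | green
After ORDER BY (2 rows):
parts.yr | parts.kind
3 | gold
1 | green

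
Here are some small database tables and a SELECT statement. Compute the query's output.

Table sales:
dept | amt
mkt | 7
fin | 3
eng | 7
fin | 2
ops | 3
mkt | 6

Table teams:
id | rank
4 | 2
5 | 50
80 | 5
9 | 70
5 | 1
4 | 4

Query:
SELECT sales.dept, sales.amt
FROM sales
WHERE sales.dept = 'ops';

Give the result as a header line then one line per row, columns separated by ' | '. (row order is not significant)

== RESULT ==
sales.dept | sales.amt
ops | 3

Derivation:
After WHERE (1 rows):
sales.dept | sales.amt
ops | 3
After SELECT (1 rows):
sales.dept | sales.amt
ops | 3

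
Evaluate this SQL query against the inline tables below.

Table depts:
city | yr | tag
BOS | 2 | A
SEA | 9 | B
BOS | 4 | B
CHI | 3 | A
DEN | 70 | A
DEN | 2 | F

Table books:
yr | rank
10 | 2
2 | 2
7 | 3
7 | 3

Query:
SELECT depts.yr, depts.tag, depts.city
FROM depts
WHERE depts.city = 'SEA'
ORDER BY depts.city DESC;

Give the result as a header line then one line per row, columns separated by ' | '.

== RESULT ==
depts.yr | depts.tag | depts.city
9 | B | SEA

Derivation:
After WHERE (1 rows):
depts.city | depts.yr | depts.tag
SEA | 9 | B
After SELECT (1 rows):
depts.yr | depts.tag | depts.city
9 | B | SEA
After ORDER BY (1 rows):
depts.yr | depts.tag | depts.city
9 | B | SEA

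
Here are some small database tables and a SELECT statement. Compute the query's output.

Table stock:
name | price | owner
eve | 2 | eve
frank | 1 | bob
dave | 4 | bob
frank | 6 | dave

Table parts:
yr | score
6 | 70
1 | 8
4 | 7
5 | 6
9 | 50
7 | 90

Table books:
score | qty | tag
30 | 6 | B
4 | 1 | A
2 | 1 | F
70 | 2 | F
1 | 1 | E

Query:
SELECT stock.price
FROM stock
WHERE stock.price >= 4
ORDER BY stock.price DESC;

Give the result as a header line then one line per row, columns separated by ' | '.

== RESULT ==
stock.price
6
4

Derivation:
After WHERE (2 rows):
stock.name | stock.price | stock.owner
dave | 4 | bob
frank | 6 | dave
After SELECT (2 rows):
stock.price
4
6
After ORDER BY (2 rows):
stock.price
6
4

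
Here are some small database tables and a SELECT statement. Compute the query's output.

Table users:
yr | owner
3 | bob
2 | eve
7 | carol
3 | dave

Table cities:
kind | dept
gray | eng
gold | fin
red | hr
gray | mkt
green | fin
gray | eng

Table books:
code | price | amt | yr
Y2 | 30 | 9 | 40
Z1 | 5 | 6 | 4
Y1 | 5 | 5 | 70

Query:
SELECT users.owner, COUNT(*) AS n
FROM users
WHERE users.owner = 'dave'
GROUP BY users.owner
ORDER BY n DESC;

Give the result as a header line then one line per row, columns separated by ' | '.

After WHERE (1 rows):
users.yr | users.owner
3 | dave
After GROUP BY (1 rows):
users.owner | n
dave | 1
After ORDER BY (1 rows):
users.owner | n
dave | 1

== RESULT ==
users.owner | n
dave | 1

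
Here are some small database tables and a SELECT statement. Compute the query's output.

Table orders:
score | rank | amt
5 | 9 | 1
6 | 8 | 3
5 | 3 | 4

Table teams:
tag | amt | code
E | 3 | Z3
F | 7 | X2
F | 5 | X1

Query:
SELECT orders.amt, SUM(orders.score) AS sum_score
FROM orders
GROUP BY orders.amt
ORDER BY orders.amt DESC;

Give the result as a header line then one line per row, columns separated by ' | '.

== RESULT ==
orders.amt | sum_score
4 | 5
3 | 6
1 | 5

Derivation:
After GROUP BY (3 rows):
orders.amt | sum_score
1 | 5
3 | 6
4 | 5
After ORDER BY (3 rows):
orders.amt | sum_score
4 | 5
3 | 6
1 | 5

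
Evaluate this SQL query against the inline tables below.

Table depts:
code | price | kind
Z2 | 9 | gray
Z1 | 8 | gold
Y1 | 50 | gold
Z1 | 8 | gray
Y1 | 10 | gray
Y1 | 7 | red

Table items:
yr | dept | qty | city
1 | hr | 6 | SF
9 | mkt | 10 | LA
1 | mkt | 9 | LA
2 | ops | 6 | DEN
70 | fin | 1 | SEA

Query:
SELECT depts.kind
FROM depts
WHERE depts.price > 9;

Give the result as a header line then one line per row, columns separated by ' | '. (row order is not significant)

After WHERE (2 rows):
depts.code | depts.price | depts.kind
Y1 | 50 | gold
Y1 | 10 | gray
After SELECT (2 rows):
depts.kind
gold
gray

== RESULT ==
depts.kind
gold
gray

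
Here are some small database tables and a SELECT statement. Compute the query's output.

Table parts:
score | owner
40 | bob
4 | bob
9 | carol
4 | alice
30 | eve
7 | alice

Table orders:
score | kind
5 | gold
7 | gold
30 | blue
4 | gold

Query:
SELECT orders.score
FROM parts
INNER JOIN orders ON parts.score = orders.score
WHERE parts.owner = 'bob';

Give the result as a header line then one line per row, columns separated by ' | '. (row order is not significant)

After JOIN orders (4 rows):
parts.score | parts.owner | orders.score | orders.kind
4 | bob | 4 | gold
4 | alice | 4 | gold
30 | eve | 30 | blue
7 | alice | 7 | gold
After WHERE (1 rows):
parts.score | parts.owner | orders.score | orders.kind
4 | bob | 4 | gold
After SELECT (1 rows):
orders.score
4

== RESULT ==
orders.score
4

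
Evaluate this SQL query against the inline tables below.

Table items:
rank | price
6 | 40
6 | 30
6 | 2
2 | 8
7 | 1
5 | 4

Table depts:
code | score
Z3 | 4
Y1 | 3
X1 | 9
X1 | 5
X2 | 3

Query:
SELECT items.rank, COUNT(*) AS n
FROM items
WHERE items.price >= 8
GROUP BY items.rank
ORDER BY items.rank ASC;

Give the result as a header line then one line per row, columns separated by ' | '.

After WHERE (3 rows):
items.rank | items.price
6 | 40
6 | 30
2 | 8
After GROUP BY (2 rows):
items.rank | n
6 | 2
2 | 1
After ORDER BY (2 rows):
items.rank | n
2 | 1
6 | 2

== RESULT ==
items.rank | n
2 | 1
6 | 2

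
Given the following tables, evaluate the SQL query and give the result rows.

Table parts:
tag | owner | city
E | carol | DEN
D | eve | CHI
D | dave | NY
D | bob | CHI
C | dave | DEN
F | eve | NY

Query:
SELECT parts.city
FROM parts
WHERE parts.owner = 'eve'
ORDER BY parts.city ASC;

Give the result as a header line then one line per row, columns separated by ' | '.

== RESULT ==
parts.city
CHI
NY

Derivation:
After WHERE (2 rows):
parts.tag | parts.owner | parts.city
D | eve | CHI
F | eve | NY
After SELECT (2 rows):
parts.city
CHI
NY
After ORDER BY (2 rows):
parts.city
CHI
NY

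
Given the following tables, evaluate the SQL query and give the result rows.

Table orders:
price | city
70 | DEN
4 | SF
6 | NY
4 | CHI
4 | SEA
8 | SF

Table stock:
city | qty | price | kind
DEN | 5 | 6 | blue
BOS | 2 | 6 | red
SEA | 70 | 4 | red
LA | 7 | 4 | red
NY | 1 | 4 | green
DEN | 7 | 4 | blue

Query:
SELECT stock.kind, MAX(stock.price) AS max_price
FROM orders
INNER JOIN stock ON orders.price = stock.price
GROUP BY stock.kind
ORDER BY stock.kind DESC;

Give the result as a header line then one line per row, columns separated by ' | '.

After JOIN stock (14 rows):
orders.price | orders.city | stock.city | stock.qty | stock.price | stock.kind
4 | SF | SEA | 70 | 4 | red
4 | SF | LA | 7 | 4 | red
4 | SF | NY | 1 | 4 | green
4 | SF | DEN | 7 | 4 | blue
6 | NY | DEN | 5 | 6 | blue
6 | NY | BOS | 2 | 6 | red
4 | CHI | SEA | 70 | 4 | red
4 | CHI | LA | 7 | 4 | red
4 | CHI | NY | 1 | 4 | green
4 | CHI | DEN | 7 | 4 | blue
4 | SEA | SEA | 70 | 4 | red
4 | SEA | LA | 7 | 4 | red
4 | SEA | NY | 1 | 4 | green
4 | SEA | DEN | 7 | 4 | blue
After GROUP BY (3 rows):
stock.kind | max_price
red | 6
green | 4
blue | 6
After ORDER BY (3 rows):
stock.kind | max_price
red | 6
green | 4
blue | 6

== RESULT ==
stock.kind | max_price
red | 6
green | 4
blue | 6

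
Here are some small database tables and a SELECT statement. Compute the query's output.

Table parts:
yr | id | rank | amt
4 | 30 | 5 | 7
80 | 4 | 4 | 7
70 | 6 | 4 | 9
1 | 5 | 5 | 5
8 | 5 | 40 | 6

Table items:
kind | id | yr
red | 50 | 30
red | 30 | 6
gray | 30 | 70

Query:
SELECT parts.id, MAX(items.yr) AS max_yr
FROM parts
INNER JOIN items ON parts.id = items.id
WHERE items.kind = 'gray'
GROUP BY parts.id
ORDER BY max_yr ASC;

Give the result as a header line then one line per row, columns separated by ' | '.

== RESULT ==
parts.id | max_yr
30 | 70

Derivation:
After JOIN items (2 rows):
parts.yr | parts.id | parts.rank | parts.amt | items.kind | items.id | items.yr
4 | 30 | 5 | 7 | red | 30 | 6
4 | 30 | 5 | 7 | gray | 30 | 70
After WHERE (1 rows):
parts.yr | parts.id | parts.rank | parts.amt | items.kind | items.id | items.yr
4 | 30 | 5 | 7 | gray | 30 | 70
After GROUP BY (1 rows):
parts.id | max_yr
30 | 70
After ORDER BY (1 rows):
parts.id | max_yr
30 | 70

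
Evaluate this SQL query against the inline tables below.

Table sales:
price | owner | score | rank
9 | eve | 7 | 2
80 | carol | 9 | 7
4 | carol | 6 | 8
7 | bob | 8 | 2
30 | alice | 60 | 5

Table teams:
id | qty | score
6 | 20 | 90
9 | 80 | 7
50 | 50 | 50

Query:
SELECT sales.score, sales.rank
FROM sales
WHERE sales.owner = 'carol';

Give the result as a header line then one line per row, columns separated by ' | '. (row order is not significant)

After WHERE (2 rows):
sales.price | sales.owner | sales.score | sales.rank
80 | carol | 9 | 7
4 | carol | 6 | 8
After SELECT (2 rows):
sales.score | sales.rank
9 | 7
6 | 8

== RESULT ==
sales.score | sales.rank
9 | 7
6 | 8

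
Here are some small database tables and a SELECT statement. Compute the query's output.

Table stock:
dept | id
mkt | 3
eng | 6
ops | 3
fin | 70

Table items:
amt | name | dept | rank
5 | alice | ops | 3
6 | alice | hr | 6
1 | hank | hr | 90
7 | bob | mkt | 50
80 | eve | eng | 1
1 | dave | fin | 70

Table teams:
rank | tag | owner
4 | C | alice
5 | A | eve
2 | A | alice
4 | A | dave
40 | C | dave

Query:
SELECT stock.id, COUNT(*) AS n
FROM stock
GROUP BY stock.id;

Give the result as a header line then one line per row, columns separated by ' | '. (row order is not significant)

== RESULT ==
stock.id | n
3 | 2
6 | 1
70 | 1

Derivation:
After GROUP BY (3 rows):
stock.id | n
3 | 2
6 | 1
70 | 1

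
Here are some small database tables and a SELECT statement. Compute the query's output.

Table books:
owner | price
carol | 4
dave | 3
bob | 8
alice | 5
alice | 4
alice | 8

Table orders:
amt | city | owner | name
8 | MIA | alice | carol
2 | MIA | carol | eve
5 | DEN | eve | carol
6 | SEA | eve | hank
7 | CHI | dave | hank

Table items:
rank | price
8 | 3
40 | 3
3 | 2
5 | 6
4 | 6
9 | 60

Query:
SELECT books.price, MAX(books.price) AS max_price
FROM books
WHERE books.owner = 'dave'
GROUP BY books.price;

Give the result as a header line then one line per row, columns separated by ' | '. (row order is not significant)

== RESULT ==
books.price | max_price
3 | 3

Derivation:
After WHERE (1 rows):
books.owner | books.price
dave | 3
After GROUP BY (1 rows):
books.price | max_price
3 | 3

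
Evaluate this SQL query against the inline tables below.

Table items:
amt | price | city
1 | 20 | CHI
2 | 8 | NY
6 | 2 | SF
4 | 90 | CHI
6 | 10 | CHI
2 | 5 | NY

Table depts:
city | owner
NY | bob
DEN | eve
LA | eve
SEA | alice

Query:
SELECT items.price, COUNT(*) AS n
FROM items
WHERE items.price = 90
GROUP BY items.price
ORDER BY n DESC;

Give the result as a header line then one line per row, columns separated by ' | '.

== RESULT ==
items.price | n
90 | 1

Derivation:
After WHERE (1 rows):
items.amt | items.price | items.city
4 | 90 | CHI
After GROUP BY (1 rows):
items.price | n
90 | 1
After ORDER BY (1 rows):
items.price | n
90 | 1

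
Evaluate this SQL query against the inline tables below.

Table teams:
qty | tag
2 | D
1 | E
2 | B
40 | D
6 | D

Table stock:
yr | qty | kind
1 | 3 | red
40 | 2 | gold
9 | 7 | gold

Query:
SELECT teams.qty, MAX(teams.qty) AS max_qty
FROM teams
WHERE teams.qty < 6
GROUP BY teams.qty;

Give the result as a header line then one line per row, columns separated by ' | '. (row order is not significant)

== RESULT ==
teams.qty | max_qty
2 | 2
1 | 1

Derivation:
After WHERE (3 rows):
teams.qty | teams.tag
2 | D
1 | E
2 | B
After GROUP BY (2 rows):
teams.qty | max_qty
2 | 2
1 | 1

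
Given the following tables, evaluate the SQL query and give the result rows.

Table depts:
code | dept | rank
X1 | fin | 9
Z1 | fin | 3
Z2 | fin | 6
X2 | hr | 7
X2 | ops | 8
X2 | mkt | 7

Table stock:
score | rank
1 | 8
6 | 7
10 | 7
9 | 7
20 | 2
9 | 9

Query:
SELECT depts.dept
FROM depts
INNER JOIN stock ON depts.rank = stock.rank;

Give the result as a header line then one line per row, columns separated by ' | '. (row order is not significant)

After JOIN stock (8 rows):
depts.code | depts.dept | depts.rank | stock.score | stock.rank
X1 | fin | 9 | 9 | 9
X2 | hr | 7 | 6 | 7
X2 | hr | 7 | 10 | 7
X2 | hr | 7 | 9 | 7
X2 | ops | 8 | 1 | 8
X2 | mkt | 7 | 6 | 7
X2 | mkt | 7 | 10 | 7
X2 | mkt | 7 | 9 | 7
After SELECT (8 rows):
depts.dept
fin
hr
hr
hr
ops
mkt
mkt
mkt

== RESULT ==
depts.dept
fin
hr
hr
hr
ops
mkt
mkt
mkt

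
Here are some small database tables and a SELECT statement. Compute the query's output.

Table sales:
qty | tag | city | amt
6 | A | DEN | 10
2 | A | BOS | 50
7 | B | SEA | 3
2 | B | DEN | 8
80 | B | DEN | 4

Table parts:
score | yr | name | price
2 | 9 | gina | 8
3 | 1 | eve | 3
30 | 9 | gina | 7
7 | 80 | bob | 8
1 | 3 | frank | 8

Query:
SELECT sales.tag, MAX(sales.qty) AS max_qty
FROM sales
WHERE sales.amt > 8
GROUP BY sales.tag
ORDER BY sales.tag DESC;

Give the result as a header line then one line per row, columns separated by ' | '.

== RESULT ==
sales.tag | max_qty
A | 6

Derivation:
After WHERE (2 rows):
sales.qty | sales.tag | sales.city | sales.amt
6 | A | DEN | 10
2 | A | BOS | 50
After GROUP BY (1 rows):
sales.tag | max_qty
A | 6
After ORDER BY (1 rows):
sales.tag | max_qty
A | 6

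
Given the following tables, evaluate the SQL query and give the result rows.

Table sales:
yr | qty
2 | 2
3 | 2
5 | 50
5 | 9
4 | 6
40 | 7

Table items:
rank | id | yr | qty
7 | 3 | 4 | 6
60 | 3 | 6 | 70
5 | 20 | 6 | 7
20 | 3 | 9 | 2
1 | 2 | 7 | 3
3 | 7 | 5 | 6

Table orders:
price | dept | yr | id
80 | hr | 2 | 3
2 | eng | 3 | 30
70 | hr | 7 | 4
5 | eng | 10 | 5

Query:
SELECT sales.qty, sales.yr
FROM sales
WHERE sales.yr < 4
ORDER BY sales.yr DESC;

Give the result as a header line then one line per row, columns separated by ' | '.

After WHERE (2 rows):
sales.yr | sales.qty
2 | 2
3 | 2
After SELECT (2 rows):
sales.qty | sales.yr
2 | 2
2 | 3
After ORDER BY (2 rows):
sales.qty | sales.yr
2 | 3
2 | 2

== RESULT ==
sales.qty | sales.yr
2 | 3
2 | 2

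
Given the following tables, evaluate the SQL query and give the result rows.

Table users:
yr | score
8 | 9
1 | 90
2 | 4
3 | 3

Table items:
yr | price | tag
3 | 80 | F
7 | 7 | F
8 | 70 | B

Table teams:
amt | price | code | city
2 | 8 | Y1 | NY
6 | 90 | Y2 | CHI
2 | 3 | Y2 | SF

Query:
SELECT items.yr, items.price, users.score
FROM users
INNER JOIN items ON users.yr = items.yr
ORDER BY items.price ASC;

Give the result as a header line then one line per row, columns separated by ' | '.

== RESULT ==
items.yr | items.price | users.score
8 | 70 | 9
3 | 80 | 3

Derivation:
After JOIN items (2 rows):
users.yr | users.score | items.yr | items.price | items.tag
8 | 9 | 8 | 70 | B
3 | 3 | 3 | 80 | F
After SELECT (2 rows):
items.yr | items.price | users.score
8 | 70 | 9
3 | 80 | 3
After ORDER BY (2 rows):
items.yr | items.price | users.score
8 | 70 | 9
3 | 80 | 3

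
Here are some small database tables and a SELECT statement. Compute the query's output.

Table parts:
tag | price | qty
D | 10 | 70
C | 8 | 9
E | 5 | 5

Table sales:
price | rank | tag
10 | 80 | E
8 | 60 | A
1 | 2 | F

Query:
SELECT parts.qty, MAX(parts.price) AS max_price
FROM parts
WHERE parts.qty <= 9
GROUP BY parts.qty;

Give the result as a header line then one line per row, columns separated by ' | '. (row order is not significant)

After WHERE (2 rows):
parts.tag | parts.price | parts.qty
C | 8 | 9
E | 5 | 5
After GROUP BY (2 rows):
parts.qty | max_price
9 | 8
5 | 5

== RESULT ==
parts.qty | max_price
9 | 8
5 | 5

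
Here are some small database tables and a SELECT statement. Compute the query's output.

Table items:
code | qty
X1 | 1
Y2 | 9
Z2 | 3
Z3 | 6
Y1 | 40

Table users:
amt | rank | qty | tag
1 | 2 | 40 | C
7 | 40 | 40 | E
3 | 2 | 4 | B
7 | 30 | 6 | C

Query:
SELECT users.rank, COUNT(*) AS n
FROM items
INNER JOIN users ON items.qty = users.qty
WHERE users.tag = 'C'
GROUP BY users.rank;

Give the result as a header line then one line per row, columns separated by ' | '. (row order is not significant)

== RESULT ==
users.rank | n
30 | 1
2 | 1

Derivation:
After JOIN users (3 rows):
items.code | items.qty | users.amt | users.rank | users.qty | users.tag
Z3 | 6 | 7 | 30 | 6 | C
Y1 | 40 | 1 | 2 | 40 | C
Y1 | 40 | 7 | 40 | 40 | E
After WHERE (2 rows):
items.code | items.qty | users.amt | users.rank | users.qty | users.tag
Z3 | 6 | 7 | 30 | 6 | C
Y1 | 40 | 1 | 2 | 40 | C
After GROUP BY (2 rows):
users.rank | n
30 | 1
2 | 1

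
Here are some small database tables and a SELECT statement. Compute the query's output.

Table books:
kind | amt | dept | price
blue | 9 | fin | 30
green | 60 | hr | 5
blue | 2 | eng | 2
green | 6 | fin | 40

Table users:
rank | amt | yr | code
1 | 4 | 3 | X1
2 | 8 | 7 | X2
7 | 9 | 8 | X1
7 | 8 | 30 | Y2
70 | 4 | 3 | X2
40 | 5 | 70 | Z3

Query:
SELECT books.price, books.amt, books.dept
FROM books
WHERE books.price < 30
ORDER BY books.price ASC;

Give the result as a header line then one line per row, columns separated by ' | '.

== RESULT ==
books.price | books.amt | books.dept
2 | 2 | eng
5 | 60 | hr

Derivation:
After WHERE (2 rows):
books.kind | books.amt | books.dept | books.price
green | 60 | hr | 5
blue | 2 | eng | 2
After SELECT (2 rows):
books.price | books.amt | books.dept
5 | 60 | hr
2 | 2 | eng
After ORDER BY (2 rows):
books.price | books.amt | books.dept
2 | 2 | eng
5 | 60 | hr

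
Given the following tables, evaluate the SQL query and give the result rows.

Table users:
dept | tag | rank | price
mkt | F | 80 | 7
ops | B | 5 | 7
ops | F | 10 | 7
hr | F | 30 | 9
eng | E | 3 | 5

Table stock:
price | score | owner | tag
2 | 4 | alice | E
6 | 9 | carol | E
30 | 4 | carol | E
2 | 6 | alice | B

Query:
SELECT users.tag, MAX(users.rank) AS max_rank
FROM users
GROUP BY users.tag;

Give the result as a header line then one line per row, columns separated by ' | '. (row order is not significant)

After GROUP BY (3 rows):
users.tag | max_rank
F | 80
B | 5
E | 3

== RESULT ==
users.tag | max_rank
F | 80
B | 5
E | 3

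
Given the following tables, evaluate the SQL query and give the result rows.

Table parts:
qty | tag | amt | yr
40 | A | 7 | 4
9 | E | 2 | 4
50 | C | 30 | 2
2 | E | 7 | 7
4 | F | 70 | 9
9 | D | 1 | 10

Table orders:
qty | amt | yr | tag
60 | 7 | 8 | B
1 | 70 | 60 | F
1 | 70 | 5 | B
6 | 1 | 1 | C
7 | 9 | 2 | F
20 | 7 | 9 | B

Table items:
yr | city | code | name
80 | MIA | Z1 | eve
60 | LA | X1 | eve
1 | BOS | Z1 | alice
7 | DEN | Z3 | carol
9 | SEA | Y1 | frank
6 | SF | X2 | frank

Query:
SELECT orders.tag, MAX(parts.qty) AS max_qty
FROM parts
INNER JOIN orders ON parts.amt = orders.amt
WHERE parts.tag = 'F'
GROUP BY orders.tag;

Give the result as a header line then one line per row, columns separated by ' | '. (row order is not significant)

== RESULT ==
orders.tag | max_qty
F | 4
B | 4

Derivation:
After JOIN orders (7 rows):
parts.qty | parts.tag | parts.amt | parts.yr | orders.qty | orders.amt | orders.yr | orders.tag
40 | A | 7 | 4 | 60 | 7 | 8 | B
40 | A | 7 | 4 | 20 | 7 | 9 | B
2 | E | 7 | 7 | 60 | 7 | 8 | B
2 | E | 7 | 7 | 20 | 7 | 9 | B
4 | F | 70 | 9 | 1 | 70 | 60 | F
4 | F | 70 | 9 | 1 | 70 | 5 | B
9 | D | 1 | 10 | 6 | 1 | 1 | C
After WHERE (2 rows):
parts.qty | parts.tag | parts.amt | parts.yr | orders.qty | orders.amt | orders.yr | orders.tag
4 | F | 70 | 9 | 1 | 70 | 60 | F
4 | F | 70 | 9 | 1 | 70 | 5 | B
After GROUP BY (2 rows):
orders.tag | max_qty
F | 4
B | 4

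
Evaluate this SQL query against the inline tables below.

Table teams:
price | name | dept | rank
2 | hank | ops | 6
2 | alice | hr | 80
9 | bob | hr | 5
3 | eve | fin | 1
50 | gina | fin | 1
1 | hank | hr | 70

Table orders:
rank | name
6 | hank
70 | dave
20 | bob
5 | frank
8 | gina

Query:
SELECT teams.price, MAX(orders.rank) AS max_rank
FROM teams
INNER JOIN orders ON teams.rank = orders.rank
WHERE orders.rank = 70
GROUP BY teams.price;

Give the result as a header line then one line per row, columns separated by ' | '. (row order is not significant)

== RESULT ==
teams.price | max_rank
1 | 70

Derivation:
After JOIN orders (3 rows):
teams.price | teams.name | teams.dept | teams.rank | orders.rank | orders.name
2 | hank | ops | 6 | 6 | hank
9 | bob | hr | 5 | 5 | frank
1 | hank | hr | 70 | 70 | dave
After WHERE (1 rows):
teams.price | teams.name | teams.dept | teams.rank | orders.rank | orders.name
1 | hank | hr | 70 | 70 | dave
After GROUP BY (1 rows):
teams.price | max_rank
1 | 70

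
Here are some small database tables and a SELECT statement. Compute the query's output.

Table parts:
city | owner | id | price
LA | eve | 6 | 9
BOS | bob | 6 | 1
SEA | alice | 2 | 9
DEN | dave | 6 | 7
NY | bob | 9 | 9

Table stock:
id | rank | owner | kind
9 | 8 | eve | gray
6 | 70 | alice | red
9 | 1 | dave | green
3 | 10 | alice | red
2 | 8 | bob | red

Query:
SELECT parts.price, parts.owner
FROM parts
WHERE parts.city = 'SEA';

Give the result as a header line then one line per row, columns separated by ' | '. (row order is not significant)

After WHERE (1 rows):
parts.city | parts.owner | parts.id | parts.price
SEA | alice | 2 | 9
After SELECT (1 rows):
parts.price | parts.owner
9 | alice

== RESULT ==
parts.price | parts.owner
9 | alice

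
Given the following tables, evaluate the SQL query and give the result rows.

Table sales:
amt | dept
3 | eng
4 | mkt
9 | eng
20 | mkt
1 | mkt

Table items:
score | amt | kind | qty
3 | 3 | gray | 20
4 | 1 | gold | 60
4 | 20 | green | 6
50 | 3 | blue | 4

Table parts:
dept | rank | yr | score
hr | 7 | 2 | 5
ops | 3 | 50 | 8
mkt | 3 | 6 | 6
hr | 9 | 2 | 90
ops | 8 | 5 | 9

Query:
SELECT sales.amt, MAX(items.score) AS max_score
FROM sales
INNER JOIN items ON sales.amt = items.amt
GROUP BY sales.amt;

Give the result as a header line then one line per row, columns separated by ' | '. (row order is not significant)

== RESULT ==
sales.amt | max_score
3 | 50
20 | 4
1 | 4

Derivation:
After JOIN items (4 rows):
sales.amt | sales.dept | items.score | items.amt | items.kind | items.qty
3 | eng | 3 | 3 | gray | 20
3 | eng | 50 | 3 | blue | 4
20 | mkt | 4 | 20 | green | 6
1 | mkt | 4 | 1 | gold | 60
After GROUP BY (3 rows):
sales.amt | max_score
3 | 50
20 | 4
1 | 4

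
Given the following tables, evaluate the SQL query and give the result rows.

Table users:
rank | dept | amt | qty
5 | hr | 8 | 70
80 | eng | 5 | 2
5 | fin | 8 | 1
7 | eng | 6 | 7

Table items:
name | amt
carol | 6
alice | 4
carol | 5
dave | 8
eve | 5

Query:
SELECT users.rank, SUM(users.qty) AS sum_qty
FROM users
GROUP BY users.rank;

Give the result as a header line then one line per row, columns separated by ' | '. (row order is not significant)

After GROUP BY (3 rows):
users.rank | sum_qty
5 | 71
80 | 2
7 | 7

== RESULT ==
users.rank | sum_qty
5 | 71
80 | 2
7 | 7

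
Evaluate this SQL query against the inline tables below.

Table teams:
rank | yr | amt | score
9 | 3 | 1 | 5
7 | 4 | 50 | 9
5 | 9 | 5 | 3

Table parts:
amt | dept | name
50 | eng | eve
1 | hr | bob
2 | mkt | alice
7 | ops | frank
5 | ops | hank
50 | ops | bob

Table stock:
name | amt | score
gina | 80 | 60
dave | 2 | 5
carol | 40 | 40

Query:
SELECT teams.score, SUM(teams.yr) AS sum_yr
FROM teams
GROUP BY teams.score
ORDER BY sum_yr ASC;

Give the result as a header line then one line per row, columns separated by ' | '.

After GROUP BY (3 rows):
teams.score | sum_yr
5 | 3
9 | 4
3 | 9
After ORDER BY (3 rows):
teams.score | sum_yr
5 | 3
9 | 4
3 | 9

== RESULT ==
teams.score | sum_yr
5 | 3
9 | 4
3 | 9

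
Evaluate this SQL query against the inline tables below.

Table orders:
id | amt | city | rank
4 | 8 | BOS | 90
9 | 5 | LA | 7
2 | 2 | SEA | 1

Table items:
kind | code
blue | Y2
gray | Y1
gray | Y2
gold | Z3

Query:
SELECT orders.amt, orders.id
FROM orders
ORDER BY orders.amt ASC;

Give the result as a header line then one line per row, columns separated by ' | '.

== RESULT ==
orders.amt | orders.id
2 | 2
5 | 9
8 | 4

Derivation:
After SELECT (3 rows):
orders.amt | orders.id
8 | 4
5 | 9
2 | 2
After ORDER BY (3 rows):
orders.amt | orders.id
2 | 2
5 | 9
8 | 4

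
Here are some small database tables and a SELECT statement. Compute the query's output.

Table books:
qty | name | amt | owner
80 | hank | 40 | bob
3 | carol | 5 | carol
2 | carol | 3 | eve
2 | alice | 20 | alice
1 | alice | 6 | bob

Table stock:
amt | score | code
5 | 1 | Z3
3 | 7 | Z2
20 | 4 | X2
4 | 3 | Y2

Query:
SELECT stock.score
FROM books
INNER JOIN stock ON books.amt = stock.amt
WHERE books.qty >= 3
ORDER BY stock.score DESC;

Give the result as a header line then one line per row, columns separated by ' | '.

After JOIN stock (3 rows):
books.qty | books.name | books.amt | books.owner | stock.amt | stock.score | stock.code
3 | carol | 5 | carol | 5 | 1 | Z3
2 | carol | 3 | eve | 3 | 7 | Z2
2 | alice | 20 | alice | 20 | 4 | X2
After WHERE (1 rows):
books.qty | books.name | books.amt | books.owner | stock.amt | stock.score | stock.code
3 | carol | 5 | carol | 5 | 1 | Z3
After SELECT (1 rows):
stock.score
1
After ORDER BY (1 rows):
stock.score
1

== RESULT ==
stock.score
1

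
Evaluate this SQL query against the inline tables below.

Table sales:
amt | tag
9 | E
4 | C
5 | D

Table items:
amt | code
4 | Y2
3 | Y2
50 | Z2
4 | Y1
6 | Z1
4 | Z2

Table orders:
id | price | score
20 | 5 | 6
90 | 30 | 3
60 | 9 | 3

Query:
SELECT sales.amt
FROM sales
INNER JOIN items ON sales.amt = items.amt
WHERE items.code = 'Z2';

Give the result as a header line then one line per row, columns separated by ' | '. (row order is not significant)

After JOIN items (3 rows):
sales.amt | sales.tag | items.amt | items.code
4 | C | 4 | Y2
4 | C | 4 | Y1
4 | C | 4 | Z2
After WHERE (1 rows):
sales.amt | sales.tag | items.amt | items.code
4 | C | 4 | Z2
After SELECT (1 rows):
sales.amt
4

== RESULT ==
sales.amt
4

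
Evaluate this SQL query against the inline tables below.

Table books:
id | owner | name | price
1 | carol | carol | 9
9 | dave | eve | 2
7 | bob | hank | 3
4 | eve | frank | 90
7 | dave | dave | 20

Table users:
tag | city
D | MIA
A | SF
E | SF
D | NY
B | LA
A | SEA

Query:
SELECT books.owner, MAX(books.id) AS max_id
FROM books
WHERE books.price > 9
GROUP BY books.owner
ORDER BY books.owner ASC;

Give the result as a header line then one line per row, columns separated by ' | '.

After WHERE (2 rows):
books.id | books.owner | books.name | books.price
4 | eve | frank | 90
7 | dave | dave | 20
After GROUP BY (2 rows):
books.owner | max_id
eve | 4
dave | 7
After ORDER BY (2 rows):
books.owner | max_id
dave | 7
eve | 4

== RESULT ==
books.owner | max_id
dave | 7
eve | 4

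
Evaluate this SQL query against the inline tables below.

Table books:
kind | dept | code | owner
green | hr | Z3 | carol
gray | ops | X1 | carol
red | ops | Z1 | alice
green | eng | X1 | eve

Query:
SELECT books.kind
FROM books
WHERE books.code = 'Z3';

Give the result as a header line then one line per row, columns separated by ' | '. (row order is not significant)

After WHERE (1 rows):
books.kind | books.dept | books.code | books.owner
green | hr | Z3 | carol
After SELECT (1 rows):
books.kind
green

== RESULT ==
books.kind
green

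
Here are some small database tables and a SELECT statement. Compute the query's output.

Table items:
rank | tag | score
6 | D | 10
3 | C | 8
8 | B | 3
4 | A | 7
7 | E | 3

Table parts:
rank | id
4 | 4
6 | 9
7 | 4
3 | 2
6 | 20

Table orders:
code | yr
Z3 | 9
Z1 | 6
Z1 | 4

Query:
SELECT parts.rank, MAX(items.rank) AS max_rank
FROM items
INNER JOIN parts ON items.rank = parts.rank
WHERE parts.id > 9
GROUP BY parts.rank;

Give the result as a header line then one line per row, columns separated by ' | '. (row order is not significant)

After JOIN parts (5 rows):
items.rank | items.tag | items.score | parts.rank | parts.id
6 | D | 10 | 6 | 9
6 | D | 10 | 6 | 20
3 | C | 8 | 3 | 2
4 | A | 7 | 4 | 4
7 | E | 3 | 7 | 4
After WHERE (1 rows):
items.rank | items.tag | items.score | parts.rank | parts.id
6 | D | 10 | 6 | 20
After GROUP BY (1 rows):
parts.rank | max_rank
6 | 6

== RESULT ==
parts.rank | max_rank
6 | 6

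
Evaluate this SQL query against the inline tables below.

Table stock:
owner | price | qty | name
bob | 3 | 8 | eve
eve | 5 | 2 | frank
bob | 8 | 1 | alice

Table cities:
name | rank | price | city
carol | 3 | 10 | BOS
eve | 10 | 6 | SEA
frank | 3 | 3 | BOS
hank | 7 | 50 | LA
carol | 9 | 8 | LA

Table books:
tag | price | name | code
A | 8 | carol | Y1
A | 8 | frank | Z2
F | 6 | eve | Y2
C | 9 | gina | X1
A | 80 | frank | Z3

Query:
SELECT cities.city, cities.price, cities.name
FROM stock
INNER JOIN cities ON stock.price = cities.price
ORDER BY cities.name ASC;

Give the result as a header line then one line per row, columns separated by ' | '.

== RESULT ==
cities.city | cities.price | cities.name
LA | 8 | carol
BOS | 3 | frank

Derivation:
After JOIN cities (2 rows):
stock.owner | stock.price | stock.qty | stock.name | cities.name | cities.rank | cities.price | cities.city
bob | 3 | 8 | eve | frank | 3 | 3 | BOS
bob | 8 | 1 | alice | carol | 9 | 8 | LA
After SELECT (2 rows):
cities.city | cities.price | cities.name
BOS | 3 | frank
LA | 8 | carol
After ORDER BY (2 rows):
cities.city | cities.price | cities.name
LA | 8 | carol
BOS | 3 | frank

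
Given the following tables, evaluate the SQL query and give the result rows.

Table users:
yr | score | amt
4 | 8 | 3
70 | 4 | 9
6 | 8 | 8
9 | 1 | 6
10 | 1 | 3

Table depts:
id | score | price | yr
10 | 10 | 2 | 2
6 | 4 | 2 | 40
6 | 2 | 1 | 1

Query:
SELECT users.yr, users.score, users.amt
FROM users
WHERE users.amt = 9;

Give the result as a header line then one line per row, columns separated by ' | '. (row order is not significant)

After WHERE (1 rows):
users.yr | users.score | users.amt
70 | 4 | 9
After SELECT (1 rows):
users.yr | users.score | users.amt
70 | 4 | 9

== RESULT ==
users.yr | users.score | users.amt
70 | 4 | 9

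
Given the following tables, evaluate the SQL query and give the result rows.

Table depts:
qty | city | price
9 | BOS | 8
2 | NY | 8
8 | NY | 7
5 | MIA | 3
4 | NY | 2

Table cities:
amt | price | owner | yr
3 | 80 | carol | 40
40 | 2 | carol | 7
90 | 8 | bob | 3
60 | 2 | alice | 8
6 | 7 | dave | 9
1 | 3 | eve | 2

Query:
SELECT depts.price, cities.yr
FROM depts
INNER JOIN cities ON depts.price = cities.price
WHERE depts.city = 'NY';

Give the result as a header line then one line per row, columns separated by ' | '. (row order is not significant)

After JOIN cities (6 rows):
depts.qty | depts.city | depts.price | cities.amt | cities.price | cities.owner | cities.yr
9 | BOS | 8 | 90 | 8 | bob | 3
2 | NY | 8 | 90 | 8 | bob | 3
8 | NY | 7 | 6 | 7 | dave | 9
5 | MIA | 3 | 1 | 3 | eve | 2
4 | NY | 2 | 40 | 2 | carol | 7
4 | NY | 2 | 60 | 2 | alice | 8
After WHERE (4 rows):
depts.qty | depts.city | depts.price | cities.amt | cities.price | cities.owner | cities.yr
2 | NY | 8 | 90 | 8 | bob | 3
8 | NY | 7 | 6 | 7 | dave | 9
4 | NY | 2 | 40 | 2 | carol | 7
4 | NY | 2 | 60 | 2 | alice | 8
After SELECT (4 rows):
depts.price | cities.yr
8 | 3
7 | 9
2 | 7
2 | 8

== RESULT ==
depts.price | cities.yr
8 | 3
7 | 9
2 | 7
2 | 8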